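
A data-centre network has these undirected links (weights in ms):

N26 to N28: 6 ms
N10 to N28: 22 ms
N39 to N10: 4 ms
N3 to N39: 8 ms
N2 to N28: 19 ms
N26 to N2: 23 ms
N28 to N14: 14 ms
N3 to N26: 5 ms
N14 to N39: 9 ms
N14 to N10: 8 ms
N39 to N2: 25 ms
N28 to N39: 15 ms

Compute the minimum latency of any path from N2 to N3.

28 ms

Enumerating some paths:
N2–N26–N3: 23+5 = 28
N2–N28–N26–N3: 19+6+5 = 30
Cheapest is N2–N26–N3 at 28 ms.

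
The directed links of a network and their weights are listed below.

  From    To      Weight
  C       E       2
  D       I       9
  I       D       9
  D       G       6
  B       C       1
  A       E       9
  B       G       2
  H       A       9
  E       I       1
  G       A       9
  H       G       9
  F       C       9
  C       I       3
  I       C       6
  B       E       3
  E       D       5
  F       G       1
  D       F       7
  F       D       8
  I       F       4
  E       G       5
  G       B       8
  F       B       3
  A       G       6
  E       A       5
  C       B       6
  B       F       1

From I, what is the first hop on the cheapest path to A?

Enumerating some paths:
I–F–B–E–A: 4+3+3+5 = 15
I–C–E–A: 6+2+5 = 13
I–F–G–A: 4+1+9 = 14
Cheapest is I–C–E–A at 13.
So from I the first move is to C.

C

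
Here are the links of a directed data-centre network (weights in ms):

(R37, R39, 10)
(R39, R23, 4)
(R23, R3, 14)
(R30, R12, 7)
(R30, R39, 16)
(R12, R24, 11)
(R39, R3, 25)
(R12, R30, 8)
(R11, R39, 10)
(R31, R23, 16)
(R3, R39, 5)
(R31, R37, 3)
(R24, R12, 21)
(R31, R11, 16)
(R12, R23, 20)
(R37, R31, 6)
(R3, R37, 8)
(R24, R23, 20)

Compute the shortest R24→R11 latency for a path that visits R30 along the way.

93 ms

Shortest R24→R30: R24 → R12 → R30 = 29
Shortest R30→R11: R30 → R39 → R23 → R3 → R37 → R31 → R11 = 64
Total via R30: 29 + 64 = 93 ms.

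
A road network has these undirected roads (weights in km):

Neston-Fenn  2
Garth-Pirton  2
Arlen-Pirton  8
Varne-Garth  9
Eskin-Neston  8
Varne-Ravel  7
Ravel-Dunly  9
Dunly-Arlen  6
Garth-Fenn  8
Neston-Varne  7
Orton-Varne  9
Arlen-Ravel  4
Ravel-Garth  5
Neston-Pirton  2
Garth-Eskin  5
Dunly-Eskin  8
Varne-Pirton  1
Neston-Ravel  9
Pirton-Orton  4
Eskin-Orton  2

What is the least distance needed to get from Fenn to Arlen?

12 km

Shortest distances from Fenn:
Fenn: 0
Neston: 2  (via Fenn)
Pirton: 4  (via Neston)
Varne: 5  (via Pirton)
Garth: 6  (via Pirton)
Orton: 8  (via Pirton)
Eskin: 10  (via Neston)
Ravel: 11  (via Neston)
Arlen: 12  (via Pirton)
Shortest route: Fenn → Neston → Pirton → Arlen = 12 km.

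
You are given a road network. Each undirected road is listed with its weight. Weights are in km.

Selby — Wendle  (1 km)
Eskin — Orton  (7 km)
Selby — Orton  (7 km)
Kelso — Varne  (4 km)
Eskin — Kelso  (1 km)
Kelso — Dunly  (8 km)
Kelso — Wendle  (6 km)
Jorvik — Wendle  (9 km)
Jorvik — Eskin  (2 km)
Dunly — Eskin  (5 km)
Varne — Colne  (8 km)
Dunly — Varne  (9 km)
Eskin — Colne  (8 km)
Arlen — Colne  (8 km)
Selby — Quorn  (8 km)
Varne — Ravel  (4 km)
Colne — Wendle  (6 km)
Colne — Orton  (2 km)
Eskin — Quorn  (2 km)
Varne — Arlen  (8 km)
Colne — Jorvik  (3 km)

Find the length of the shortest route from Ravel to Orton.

Compare a few routes:
Ravel - Varne - Kelso - Eskin - Jorvik - Colne - Orton: 4+4+1+2+3+2 = 16
Ravel - Varne - Kelso - Eskin - Colne - Orton: 4+4+1+8+2 = 19
Ravel - Varne - Kelso - Eskin - Orton: 4+4+1+7 = 16
Ravel - Varne - Colne - Orton: 4+8+2 = 14
The minimum is 14 km via Ravel - Varne - Colne - Orton.

14 km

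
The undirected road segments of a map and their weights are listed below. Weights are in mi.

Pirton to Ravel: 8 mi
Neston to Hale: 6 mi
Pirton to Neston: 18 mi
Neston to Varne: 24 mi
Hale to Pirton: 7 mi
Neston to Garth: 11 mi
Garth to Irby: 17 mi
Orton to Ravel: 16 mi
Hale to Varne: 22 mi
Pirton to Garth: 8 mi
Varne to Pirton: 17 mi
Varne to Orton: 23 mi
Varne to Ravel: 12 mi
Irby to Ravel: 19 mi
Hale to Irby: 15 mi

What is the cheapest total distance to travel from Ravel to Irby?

19 mi

Compare a few routes:
Ravel - Irby: 19 = 19
Ravel - Pirton - Garth - Irby: 8+8+17 = 33
Ravel - Pirton - Hale - Irby: 8+7+15 = 30
Cheapest is Ravel - Irby at 19 mi.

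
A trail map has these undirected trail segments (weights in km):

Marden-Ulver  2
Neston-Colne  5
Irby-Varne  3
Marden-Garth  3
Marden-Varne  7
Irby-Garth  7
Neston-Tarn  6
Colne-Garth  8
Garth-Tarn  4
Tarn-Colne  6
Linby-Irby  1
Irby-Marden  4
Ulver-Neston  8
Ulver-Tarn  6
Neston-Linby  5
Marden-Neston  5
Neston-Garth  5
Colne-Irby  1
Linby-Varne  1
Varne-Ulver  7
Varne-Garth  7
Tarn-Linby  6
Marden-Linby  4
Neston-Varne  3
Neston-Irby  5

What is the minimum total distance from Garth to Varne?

Enumerating some paths:
Garth - Marden - Linby - Varne: 3+4+1 = 8
Garth - Neston - Varne: 5+3 = 8
Garth - Irby - Linby - Varne: 7+1+1 = 9
Garth - Varne: 7 = 7
The minimum is 7 km via Garth - Varne.

7 km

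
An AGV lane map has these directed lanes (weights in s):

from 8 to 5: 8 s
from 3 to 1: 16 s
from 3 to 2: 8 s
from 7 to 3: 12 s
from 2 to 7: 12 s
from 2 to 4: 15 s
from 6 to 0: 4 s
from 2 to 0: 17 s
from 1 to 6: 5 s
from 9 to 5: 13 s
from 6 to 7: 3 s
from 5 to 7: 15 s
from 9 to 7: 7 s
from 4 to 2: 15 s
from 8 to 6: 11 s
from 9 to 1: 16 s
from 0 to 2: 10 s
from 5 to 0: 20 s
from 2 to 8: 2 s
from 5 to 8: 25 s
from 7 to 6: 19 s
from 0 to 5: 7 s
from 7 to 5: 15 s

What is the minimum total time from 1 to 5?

16 s

Running Dijkstra from 1:
1: 0
6: 5  (via 1)
7: 8  (via 6)
0: 9  (via 6)
5: 16  (via 0)
Shortest route: 1–6–0–5 = 16 s.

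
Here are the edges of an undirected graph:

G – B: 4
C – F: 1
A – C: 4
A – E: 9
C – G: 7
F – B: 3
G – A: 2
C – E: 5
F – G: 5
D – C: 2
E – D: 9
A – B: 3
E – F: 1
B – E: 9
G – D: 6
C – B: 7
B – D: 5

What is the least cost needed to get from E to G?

Enumerating some paths:
E - F - B - A - G: 1+3+3+2 = 9
E - F - B - G: 1+3+4 = 8
E - F - G: 1+5 = 6
E - F - C - A - G: 1+1+4+2 = 8
The minimum is 6 via E - F - G.

6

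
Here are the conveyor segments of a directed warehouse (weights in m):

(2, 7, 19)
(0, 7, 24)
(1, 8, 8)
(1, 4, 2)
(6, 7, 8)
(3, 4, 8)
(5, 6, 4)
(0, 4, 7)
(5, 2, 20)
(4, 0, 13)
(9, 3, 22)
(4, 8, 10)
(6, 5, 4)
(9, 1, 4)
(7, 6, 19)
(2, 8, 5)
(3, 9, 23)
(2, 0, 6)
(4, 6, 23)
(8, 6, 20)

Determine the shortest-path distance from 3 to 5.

35 m

Candidate routes:
3 - 4 - 8 - 6 - 5: 8+10+20+4 = 42
3 - 4 - 6 - 5: 8+23+4 = 35
The minimum is 35 m via 3 - 4 - 6 - 5.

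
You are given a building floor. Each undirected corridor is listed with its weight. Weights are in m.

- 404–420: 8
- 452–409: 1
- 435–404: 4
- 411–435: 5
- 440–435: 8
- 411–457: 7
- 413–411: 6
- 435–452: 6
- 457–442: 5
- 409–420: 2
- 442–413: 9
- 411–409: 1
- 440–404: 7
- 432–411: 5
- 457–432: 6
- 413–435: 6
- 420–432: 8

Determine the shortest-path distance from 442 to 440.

23 m

Compare a few routes:
442 → 457 → 411 → 435 → 440: 5+7+5+8 = 25
442 → 413 → 435 → 440: 9+6+8 = 23
The minimum is 23 m via 442 → 413 → 435 → 440.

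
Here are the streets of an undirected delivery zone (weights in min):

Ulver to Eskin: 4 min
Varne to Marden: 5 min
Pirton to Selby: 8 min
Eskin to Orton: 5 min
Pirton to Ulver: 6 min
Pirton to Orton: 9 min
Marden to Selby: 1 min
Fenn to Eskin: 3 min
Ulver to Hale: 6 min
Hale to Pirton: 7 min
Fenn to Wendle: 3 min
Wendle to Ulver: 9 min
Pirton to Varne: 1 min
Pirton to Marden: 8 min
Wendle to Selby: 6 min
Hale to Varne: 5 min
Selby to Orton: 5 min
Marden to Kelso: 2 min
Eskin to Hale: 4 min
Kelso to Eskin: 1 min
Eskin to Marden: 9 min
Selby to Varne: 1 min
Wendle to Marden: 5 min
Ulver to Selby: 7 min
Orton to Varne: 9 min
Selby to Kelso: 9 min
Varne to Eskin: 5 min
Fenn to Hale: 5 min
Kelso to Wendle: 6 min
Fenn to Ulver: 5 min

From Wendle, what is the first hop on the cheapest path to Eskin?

Fenn

Compare a few routes:
Wendle–Fenn–Eskin: 3+3 = 6
Wendle–Kelso–Eskin: 6+1 = 7
Wendle–Marden–Kelso–Eskin: 5+2+1 = 8
The minimum is 6 min via Wendle–Fenn–Eskin.
So from Wendle the first move is to Fenn.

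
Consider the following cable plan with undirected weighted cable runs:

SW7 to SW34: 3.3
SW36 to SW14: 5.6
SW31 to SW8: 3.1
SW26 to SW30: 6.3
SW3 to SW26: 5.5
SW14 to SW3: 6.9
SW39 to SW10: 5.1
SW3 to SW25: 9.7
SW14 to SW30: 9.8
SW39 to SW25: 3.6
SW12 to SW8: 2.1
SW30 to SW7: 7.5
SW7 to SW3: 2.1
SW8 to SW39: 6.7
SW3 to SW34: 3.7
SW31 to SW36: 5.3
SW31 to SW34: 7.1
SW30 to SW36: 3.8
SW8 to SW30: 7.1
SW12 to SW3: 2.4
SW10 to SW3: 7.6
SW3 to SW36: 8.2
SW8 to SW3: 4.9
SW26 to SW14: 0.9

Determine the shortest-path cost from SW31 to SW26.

11.8

Settle nodes by increasing distance from SW31:
SW31: 0
SW8: 3.1  (via SW31)
SW12: 5.2  (via SW8)
SW36: 5.3  (via SW31)
SW34: 7.1  (via SW31)
SW3: 7.6  (via SW12)
SW30: 9.1  (via SW36)
SW7: 9.7  (via SW3)
SW39: 9.8  (via SW8)
SW14: 10.9  (via SW36)
SW26: 11.8  (via SW14)
Shortest route: SW31 → SW36 → SW14 → SW26 = 11.8.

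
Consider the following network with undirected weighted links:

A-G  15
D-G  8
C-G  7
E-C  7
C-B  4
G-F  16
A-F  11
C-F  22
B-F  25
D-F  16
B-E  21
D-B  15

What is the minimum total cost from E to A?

Compare a few routes:
E → C → G → F → A: 7+7+16+11 = 41
E → C → F → A: 7+22+11 = 40
E → C → G → A: 7+7+15 = 29
Cheapest is E → C → G → A at 29.

29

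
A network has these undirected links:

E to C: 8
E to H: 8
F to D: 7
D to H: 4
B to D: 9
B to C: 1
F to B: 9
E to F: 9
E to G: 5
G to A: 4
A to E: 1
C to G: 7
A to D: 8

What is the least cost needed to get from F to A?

10

Shortest distances from F:
F: 0
D: 7  (via F)
B: 9  (via F)
E: 9  (via F)
A: 10  (via E)
Shortest route: F–E–A = 10.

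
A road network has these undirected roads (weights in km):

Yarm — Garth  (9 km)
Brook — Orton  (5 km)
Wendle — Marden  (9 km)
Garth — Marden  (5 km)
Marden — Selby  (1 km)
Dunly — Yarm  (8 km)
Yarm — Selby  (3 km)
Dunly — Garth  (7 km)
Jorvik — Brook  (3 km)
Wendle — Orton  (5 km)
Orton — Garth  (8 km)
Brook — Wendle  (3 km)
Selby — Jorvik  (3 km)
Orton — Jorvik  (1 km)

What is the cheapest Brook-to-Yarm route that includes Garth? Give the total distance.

Shortest Brook→Garth: Brook–Jorvik–Orton–Garth = 12
Best Garth to Yarm: Garth–Yarm costing 9
Total via Garth: 12 + 9 = 21 km.

21 km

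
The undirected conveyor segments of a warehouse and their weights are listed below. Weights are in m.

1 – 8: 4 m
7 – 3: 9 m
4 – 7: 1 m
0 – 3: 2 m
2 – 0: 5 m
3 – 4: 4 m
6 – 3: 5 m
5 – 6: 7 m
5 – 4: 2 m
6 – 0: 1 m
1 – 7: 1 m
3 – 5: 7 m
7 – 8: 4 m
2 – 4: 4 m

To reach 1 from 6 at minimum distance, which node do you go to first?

Enumerating some paths:
6 - 0 - 3 - 4 - 7 - 1: 1+2+4+1+1 = 9
6 - 3 - 4 - 7 - 1: 5+4+1+1 = 11
6 - 5 - 4 - 7 - 1: 7+2+1+1 = 11
6 - 0 - 2 - 4 - 7 - 1: 1+5+4+1+1 = 12
Cheapest is 6 - 0 - 3 - 4 - 7 - 1 at 9 m.
So from 6 the first move is to 0.

0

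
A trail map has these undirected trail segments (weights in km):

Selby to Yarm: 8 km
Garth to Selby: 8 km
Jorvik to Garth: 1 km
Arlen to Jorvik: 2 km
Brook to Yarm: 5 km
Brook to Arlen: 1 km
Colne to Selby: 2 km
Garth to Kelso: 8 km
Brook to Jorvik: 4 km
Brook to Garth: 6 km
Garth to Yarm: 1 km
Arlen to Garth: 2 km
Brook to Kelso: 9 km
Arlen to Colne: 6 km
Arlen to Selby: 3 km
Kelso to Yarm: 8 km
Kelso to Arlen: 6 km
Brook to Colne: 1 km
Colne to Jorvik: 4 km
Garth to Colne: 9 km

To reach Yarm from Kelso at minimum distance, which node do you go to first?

Yarm

Compare a few routes:
Kelso–Arlen–Jorvik–Garth–Yarm: 6+2+1+1 = 10
Kelso–Garth–Yarm: 8+1 = 9
Kelso–Yarm: 8 = 8
Kelso–Arlen–Garth–Yarm: 6+2+1 = 9
The minimum is 8 km via Kelso–Yarm.
So from Kelso the first move is to Yarm.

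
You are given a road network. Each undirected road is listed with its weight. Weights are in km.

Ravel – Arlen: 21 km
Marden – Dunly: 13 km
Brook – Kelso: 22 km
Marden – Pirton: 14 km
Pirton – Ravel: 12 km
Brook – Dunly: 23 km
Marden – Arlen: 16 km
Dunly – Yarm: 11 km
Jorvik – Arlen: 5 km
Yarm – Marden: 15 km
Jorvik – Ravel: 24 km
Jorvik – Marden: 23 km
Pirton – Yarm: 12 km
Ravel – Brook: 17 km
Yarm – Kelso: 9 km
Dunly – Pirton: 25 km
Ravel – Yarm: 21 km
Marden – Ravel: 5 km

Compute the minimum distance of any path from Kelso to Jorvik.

Enumerating some paths:
Kelso–Yarm–Marden–Ravel–Jorvik: 9+15+5+24 = 53
Kelso–Yarm–Marden–Jorvik: 9+15+23 = 47
Kelso–Yarm–Marden–Arlen–Jorvik: 9+15+16+5 = 45
Cheapest is Kelso–Yarm–Marden–Arlen–Jorvik at 45 km.

45 km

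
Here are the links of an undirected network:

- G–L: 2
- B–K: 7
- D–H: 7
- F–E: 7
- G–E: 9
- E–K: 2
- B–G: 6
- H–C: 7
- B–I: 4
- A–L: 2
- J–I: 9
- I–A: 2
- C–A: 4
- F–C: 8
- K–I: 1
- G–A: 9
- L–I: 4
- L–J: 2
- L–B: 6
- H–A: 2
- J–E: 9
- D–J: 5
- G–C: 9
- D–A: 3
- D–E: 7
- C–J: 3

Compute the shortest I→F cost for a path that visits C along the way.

14

Shortest I→C: I–A–C = 6
Best C to F: C–F costing 8
Total via C: 6 + 8 = 14.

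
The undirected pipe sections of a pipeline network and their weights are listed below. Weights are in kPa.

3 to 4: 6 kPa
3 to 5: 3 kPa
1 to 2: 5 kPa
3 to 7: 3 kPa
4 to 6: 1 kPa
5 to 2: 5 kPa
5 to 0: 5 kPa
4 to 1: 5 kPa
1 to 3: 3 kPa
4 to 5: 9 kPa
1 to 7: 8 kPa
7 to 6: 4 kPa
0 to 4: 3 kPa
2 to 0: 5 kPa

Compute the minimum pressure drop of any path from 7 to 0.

Candidate routes:
7–3–5–0: 3+3+5 = 11
7–6–4–0: 4+1+3 = 8
Cheapest is 7–6–4–0 at 8 kPa.

8 kPa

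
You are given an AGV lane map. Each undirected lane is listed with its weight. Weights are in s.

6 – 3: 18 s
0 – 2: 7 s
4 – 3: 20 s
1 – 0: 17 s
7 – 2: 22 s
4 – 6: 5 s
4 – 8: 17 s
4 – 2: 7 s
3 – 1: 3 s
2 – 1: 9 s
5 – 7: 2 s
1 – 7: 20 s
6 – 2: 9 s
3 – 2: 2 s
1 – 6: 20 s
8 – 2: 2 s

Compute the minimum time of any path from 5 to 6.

Shortest distances from 5:
5: 0
7: 2  (via 5)
1: 22  (via 7)
2: 24  (via 7)
3: 25  (via 1)
8: 26  (via 2)
0: 31  (via 2)
4: 31  (via 2)
6: 33  (via 2)
Shortest route: 5 → 7 → 2 → 6 = 33 s.

33 s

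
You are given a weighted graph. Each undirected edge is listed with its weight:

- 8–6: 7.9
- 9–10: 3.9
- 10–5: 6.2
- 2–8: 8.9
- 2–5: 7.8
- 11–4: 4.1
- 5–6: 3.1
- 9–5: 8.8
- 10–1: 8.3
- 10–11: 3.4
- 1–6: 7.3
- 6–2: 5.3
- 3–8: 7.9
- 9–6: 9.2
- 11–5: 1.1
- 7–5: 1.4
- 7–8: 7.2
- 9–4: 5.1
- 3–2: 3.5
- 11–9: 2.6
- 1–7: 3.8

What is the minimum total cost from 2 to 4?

13

Enumerating some paths:
2 - 5 - 11 - 4: 7.8+1.1+4.1 = 13
2 - 6 - 5 - 11 - 4: 5.3+3.1+1.1+4.1 = 13.6
2 - 5 - 11 - 9 - 4: 7.8+1.1+2.6+5.1 = 16.6
The minimum is 13 via 2 - 5 - 11 - 4.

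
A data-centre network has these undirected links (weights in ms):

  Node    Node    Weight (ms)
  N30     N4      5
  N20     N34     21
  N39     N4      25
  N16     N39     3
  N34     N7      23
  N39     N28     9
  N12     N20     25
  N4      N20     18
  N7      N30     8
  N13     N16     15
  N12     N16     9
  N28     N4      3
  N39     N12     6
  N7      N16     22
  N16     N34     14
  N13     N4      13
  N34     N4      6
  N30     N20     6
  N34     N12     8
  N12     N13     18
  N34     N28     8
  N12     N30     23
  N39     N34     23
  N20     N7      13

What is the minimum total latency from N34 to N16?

14 ms

Running Dijkstra from N34:
N34: 0
N4: 6  (via N34)
N12: 8  (via N34)
N28: 8  (via N34)
N30: 11  (via N4)
N16: 14  (via N34)
Shortest route: N34–N16 = 14 ms.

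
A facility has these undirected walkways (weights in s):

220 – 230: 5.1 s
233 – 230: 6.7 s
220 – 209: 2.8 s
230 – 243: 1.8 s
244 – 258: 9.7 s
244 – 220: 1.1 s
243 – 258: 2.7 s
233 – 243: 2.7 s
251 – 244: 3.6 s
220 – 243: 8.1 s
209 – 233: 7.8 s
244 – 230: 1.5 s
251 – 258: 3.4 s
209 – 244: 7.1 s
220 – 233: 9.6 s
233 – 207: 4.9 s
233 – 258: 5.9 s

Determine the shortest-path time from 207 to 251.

Compare a few routes:
207 → 233 → 230 → 244 → 251: 4.9+6.7+1.5+3.6 = 16.7
207 → 233 → 258 → 251: 4.9+5.9+3.4 = 14.2
207 → 233 → 243 → 258 → 251: 4.9+2.7+2.7+3.4 = 13.7
207 → 233 → 243 → 230 → 244 → 251: 4.9+2.7+1.8+1.5+3.6 = 14.5
The minimum is 13.7 s via 207 → 233 → 243 → 258 → 251.

13.7 s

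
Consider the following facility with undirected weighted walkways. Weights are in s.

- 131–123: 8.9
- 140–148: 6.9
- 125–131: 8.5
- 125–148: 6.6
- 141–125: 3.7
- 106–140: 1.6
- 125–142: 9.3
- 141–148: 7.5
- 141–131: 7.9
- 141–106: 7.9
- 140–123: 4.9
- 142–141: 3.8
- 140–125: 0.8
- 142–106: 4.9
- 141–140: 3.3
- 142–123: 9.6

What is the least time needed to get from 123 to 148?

Candidate routes:
123 - 140 - 141 - 148: 4.9+3.3+7.5 = 15.7
123 - 140 - 148: 4.9+6.9 = 11.8
123 - 140 - 125 - 148: 4.9+0.8+6.6 = 12.3
The minimum is 11.8 s via 123 - 140 - 148.

11.8 s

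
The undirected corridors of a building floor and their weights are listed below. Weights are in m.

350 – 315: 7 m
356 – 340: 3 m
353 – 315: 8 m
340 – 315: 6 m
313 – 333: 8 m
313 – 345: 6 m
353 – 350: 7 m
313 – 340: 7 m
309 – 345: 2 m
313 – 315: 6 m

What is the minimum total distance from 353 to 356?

17 m

Compare a few routes:
353 - 350 - 315 - 340 - 356: 7+7+6+3 = 23
353 - 315 - 313 - 340 - 356: 8+6+7+3 = 24
353 - 315 - 340 - 356: 8+6+3 = 17
353 - 350 - 315 - 313 - 340 - 356: 7+7+6+7+3 = 30
The minimum is 17 m via 353 - 315 - 340 - 356.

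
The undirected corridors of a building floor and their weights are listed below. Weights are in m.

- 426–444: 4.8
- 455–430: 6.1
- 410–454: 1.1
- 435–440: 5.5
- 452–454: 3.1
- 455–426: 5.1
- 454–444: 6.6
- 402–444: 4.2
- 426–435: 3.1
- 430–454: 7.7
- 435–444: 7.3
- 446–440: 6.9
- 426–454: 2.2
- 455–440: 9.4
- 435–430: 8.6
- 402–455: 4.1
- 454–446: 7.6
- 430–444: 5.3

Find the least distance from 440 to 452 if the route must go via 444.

22.5 m

Shortest 440→444: 440 → 435 → 444 = 12.8
Shortest 444→452: 444 → 454 → 452 = 9.7
Total via 444: 12.8 + 9.7 = 22.5 m.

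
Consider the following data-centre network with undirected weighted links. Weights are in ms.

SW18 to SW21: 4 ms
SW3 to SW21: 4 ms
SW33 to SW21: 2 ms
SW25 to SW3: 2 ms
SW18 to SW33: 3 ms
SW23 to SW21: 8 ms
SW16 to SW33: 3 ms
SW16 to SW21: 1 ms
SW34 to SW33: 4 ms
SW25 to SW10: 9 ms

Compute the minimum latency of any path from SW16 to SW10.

Compare a few routes:
SW16 - SW33 - SW21 - SW3 - SW25 - SW10: 3+2+4+2+9 = 20
SW16 - SW33 - SW18 - SW21 - SW3 - SW25 - SW10: 3+3+4+4+2+9 = 25
SW16 - SW21 - SW3 - SW25 - SW10: 1+4+2+9 = 16
Cheapest is SW16 - SW21 - SW3 - SW25 - SW10 at 16 ms.

16 ms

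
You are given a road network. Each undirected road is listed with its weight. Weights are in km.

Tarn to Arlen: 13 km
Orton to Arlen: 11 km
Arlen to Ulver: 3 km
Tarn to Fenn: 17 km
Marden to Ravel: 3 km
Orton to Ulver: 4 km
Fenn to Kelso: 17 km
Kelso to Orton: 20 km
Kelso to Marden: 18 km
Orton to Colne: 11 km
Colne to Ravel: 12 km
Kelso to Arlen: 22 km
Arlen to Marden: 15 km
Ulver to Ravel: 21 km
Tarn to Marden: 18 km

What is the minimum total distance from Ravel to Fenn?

Compare a few routes:
Ravel–Ulver–Arlen–Tarn–Fenn: 21+3+13+17 = 54
Ravel–Marden–Arlen–Tarn–Fenn: 3+15+13+17 = 48
Ravel–Marden–Tarn–Fenn: 3+18+17 = 38
The minimum is 38 km via Ravel–Marden–Tarn–Fenn.

38 km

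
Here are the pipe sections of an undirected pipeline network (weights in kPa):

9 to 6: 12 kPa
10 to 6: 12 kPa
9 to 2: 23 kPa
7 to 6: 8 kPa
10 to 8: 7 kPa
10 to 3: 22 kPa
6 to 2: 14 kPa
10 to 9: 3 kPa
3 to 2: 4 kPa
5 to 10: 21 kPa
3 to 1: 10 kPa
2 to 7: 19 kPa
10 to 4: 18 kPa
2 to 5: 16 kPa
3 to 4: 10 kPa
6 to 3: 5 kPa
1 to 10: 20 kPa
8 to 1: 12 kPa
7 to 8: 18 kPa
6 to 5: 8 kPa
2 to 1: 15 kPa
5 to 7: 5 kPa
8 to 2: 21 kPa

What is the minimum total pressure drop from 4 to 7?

Candidate routes:
4 - 3 - 6 - 7: 10+5+8 = 23
4 - 3 - 6 - 5 - 7: 10+5+8+5 = 28
4 - 3 - 2 - 7: 10+4+19 = 33
The minimum is 23 kPa via 4 - 3 - 6 - 7.

23 kPa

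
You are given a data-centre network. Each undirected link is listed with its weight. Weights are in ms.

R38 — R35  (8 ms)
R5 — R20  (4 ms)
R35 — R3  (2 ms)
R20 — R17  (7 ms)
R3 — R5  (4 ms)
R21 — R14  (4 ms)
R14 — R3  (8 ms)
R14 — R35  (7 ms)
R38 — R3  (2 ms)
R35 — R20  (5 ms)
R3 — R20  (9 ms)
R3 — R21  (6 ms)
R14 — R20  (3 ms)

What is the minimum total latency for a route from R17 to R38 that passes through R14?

Best R17 to R14: R17 → R20 → R14 costing 10
Shortest R14→R38: R14 → R3 → R38 = 10
Total via R14: 10 + 10 = 20 ms.

20 ms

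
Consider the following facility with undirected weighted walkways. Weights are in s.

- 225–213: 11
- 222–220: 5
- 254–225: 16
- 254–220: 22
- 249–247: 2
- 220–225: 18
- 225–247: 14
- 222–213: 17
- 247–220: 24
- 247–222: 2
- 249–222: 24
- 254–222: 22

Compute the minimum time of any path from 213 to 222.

Running Dijkstra from 213:
213: 0
225: 11  (via 213)
222: 17  (via 213)
Shortest route: 213 → 222 = 17 s.

17 s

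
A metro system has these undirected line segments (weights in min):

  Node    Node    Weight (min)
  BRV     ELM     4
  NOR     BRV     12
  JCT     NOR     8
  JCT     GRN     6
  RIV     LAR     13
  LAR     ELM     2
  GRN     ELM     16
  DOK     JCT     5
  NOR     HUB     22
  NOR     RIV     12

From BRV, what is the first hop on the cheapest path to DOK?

Enumerating some paths:
BRV → ELM → LAR → RIV → NOR → JCT → DOK: 4+2+13+12+8+5 = 44
BRV → NOR → JCT → DOK: 12+8+5 = 25
BRV → ELM → GRN → JCT → DOK: 4+16+6+5 = 31
Cheapest is BRV → NOR → JCT → DOK at 25 min.
So from BRV the first move is to NOR.

NOR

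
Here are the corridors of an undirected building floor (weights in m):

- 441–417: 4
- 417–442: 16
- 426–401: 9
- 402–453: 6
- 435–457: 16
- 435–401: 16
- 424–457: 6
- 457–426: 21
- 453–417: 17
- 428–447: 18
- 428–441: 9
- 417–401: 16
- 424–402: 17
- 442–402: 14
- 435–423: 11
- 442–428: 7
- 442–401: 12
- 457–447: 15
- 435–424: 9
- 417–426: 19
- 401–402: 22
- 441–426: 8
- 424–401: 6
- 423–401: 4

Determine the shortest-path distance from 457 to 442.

Candidate routes:
457 - 424 - 401 - 442: 6+6+12 = 24
457 - 447 - 428 - 442: 15+18+7 = 40
457 - 424 - 402 - 442: 6+17+14 = 37
Cheapest is 457 - 424 - 401 - 442 at 24 m.

24 m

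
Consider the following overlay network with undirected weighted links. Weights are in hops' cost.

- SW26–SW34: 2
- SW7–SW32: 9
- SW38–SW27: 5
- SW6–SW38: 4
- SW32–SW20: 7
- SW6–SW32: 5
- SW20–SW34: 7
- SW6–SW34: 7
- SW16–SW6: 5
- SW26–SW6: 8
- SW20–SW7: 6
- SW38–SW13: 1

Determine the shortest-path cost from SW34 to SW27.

16 hops' cost

Shortest distances from SW34:
SW34: 0
SW26: 2  (via SW34)
SW20: 7  (via SW34)
SW6: 7  (via SW34)
SW38: 11  (via SW6)
SW32: 12  (via SW6)
SW16: 12  (via SW6)
SW13: 12  (via SW38)
SW7: 13  (via SW20)
SW27: 16  (via SW38)
Shortest route: SW34 → SW6 → SW38 → SW27 = 16 hops' cost.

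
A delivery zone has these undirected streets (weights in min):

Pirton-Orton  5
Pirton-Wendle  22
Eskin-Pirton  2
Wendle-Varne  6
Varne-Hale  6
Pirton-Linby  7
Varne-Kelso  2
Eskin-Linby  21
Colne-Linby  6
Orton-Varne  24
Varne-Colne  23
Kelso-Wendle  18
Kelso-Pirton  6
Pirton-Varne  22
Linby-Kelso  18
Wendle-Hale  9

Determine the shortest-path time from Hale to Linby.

21 min

Enumerating some paths:
Hale - Varne - Kelso - Pirton - Linby: 6+2+6+7 = 21
Hale - Varne - Kelso - Linby: 6+2+18 = 26
Cheapest is Hale - Varne - Kelso - Pirton - Linby at 21 min.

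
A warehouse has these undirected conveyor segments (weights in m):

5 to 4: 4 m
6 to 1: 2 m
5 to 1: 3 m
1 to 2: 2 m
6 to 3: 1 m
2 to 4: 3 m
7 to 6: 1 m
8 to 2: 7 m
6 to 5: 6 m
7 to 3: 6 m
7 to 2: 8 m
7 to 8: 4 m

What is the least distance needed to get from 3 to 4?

8 m

Enumerating some paths:
3–6–5–4: 1+6+4 = 11
3–6–1–2–4: 1+2+2+3 = 8
3–6–1–5–4: 1+2+3+4 = 10
Cheapest is 3–6–1–2–4 at 8 m.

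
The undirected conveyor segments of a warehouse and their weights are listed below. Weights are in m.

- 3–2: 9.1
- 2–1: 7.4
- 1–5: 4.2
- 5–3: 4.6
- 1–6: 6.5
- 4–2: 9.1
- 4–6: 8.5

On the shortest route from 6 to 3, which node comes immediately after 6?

Candidate routes:
6–1–5–3: 6.5+4.2+4.6 = 15.3
6–1–2–3: 6.5+7.4+9.1 = 23
Cheapest is 6–1–5–3 at 15.3 m.
So from 6 the first move is to 1.

1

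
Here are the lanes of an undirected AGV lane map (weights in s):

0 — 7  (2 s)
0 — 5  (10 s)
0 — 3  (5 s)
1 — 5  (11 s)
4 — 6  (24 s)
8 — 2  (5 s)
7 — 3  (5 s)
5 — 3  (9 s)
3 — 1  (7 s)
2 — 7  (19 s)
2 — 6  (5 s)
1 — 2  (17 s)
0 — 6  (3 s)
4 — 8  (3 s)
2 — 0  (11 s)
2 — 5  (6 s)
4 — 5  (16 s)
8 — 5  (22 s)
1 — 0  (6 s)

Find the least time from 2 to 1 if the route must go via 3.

Best 2 to 3: 2–6–0–3 costing 13
Shortest 3→1: 3–1 = 7
Total via 3: 13 + 7 = 20 s.

20 s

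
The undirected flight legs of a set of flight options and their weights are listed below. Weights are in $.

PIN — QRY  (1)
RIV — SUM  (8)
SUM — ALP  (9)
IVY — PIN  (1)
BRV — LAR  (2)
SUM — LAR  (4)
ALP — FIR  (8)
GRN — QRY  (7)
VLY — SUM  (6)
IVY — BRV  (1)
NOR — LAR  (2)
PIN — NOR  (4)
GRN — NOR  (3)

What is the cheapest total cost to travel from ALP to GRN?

Candidate routes:
ALP–SUM–LAR–BRV–IVY–PIN–NOR–GRN: 9+4+2+1+1+4+3 = 24
ALP–SUM–LAR–NOR–GRN: 9+4+2+3 = 18
Cheapest is ALP–SUM–LAR–NOR–GRN at $18.

$18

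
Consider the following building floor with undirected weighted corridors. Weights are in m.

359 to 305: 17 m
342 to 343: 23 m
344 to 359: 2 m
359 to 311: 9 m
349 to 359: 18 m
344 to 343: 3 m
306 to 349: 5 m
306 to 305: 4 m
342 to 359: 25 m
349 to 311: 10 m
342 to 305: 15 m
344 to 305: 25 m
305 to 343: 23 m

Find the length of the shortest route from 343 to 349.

23 m

Shortest distances from 343:
343: 0
344: 3  (via 343)
359: 5  (via 344)
311: 14  (via 359)
305: 22  (via 359)
349: 23  (via 359)
Shortest route: 343 → 344 → 359 → 349 = 23 m.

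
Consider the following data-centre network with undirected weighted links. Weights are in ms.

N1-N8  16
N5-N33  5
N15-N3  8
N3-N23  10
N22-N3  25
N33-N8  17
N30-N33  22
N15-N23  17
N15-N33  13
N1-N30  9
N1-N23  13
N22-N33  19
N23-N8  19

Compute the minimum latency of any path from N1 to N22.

Enumerating some paths:
N1 - N23 - N3 - N22: 13+10+25 = 48
N1 - N8 - N33 - N22: 16+17+19 = 52
N1 - N30 - N33 - N22: 9+22+19 = 50
Cheapest is N1 - N23 - N3 - N22 at 48 ms.

48 ms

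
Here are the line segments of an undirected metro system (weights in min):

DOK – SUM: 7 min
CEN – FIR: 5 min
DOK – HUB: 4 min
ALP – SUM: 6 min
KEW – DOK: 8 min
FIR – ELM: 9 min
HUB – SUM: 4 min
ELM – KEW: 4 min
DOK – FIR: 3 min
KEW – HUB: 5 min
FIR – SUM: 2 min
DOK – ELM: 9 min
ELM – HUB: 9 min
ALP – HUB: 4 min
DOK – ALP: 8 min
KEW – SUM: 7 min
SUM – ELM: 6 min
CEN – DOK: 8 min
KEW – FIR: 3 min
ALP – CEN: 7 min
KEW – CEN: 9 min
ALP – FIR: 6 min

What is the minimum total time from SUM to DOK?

5 min

Compare a few routes:
SUM–FIR–DOK: 2+3 = 5
SUM–DOK: 7 = 7
SUM–HUB–DOK: 4+4 = 8
The minimum is 5 min via SUM–FIR–DOK.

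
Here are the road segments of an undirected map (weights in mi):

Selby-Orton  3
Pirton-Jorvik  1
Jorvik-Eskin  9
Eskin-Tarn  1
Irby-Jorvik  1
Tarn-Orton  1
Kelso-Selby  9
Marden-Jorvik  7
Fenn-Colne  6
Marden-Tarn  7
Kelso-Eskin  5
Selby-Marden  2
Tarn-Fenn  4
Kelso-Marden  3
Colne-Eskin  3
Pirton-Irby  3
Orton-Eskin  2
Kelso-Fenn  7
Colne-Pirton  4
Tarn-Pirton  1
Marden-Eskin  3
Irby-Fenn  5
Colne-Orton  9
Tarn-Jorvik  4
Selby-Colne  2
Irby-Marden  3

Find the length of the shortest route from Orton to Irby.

Running Dijkstra from Orton:
Orton: 0
Tarn: 1  (via Orton)
Eskin: 2  (via Orton)
Pirton: 2  (via Tarn)
Selby: 3  (via Orton)
Jorvik: 3  (via Pirton)
Irby: 4  (via Jorvik)
Shortest route: Orton → Tarn → Pirton → Jorvik → Irby = 4 mi.

4 mi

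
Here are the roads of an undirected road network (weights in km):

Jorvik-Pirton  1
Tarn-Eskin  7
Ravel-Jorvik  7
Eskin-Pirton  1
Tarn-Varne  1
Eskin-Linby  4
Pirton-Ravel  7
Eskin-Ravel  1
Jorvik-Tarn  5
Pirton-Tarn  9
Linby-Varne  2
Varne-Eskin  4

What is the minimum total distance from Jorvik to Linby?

Shortest distances from Jorvik:
Jorvik: 0
Pirton: 1  (via Jorvik)
Eskin: 2  (via Pirton)
Ravel: 3  (via Eskin)
Tarn: 5  (via Jorvik)
Linby: 6  (via Eskin)
Shortest route: Jorvik → Pirton → Eskin → Linby = 6 km.

6 km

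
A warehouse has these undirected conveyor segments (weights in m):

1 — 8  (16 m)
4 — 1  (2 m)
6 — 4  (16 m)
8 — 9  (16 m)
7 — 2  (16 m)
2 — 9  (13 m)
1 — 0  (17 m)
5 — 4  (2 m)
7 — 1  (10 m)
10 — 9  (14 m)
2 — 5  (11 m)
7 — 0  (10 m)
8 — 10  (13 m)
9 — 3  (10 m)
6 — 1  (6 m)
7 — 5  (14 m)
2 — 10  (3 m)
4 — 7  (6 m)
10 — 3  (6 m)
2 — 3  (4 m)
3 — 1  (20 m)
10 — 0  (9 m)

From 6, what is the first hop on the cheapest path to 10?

1

Enumerating some paths:
6 - 1 - 4 - 5 - 2 - 10: 6+2+2+11+3 = 24
6 - 1 - 4 - 5 - 2 - 3 - 10: 6+2+2+11+4+6 = 31
Cheapest is 6 - 1 - 4 - 5 - 2 - 10 at 24 m.
So from 6 the first move is to 1.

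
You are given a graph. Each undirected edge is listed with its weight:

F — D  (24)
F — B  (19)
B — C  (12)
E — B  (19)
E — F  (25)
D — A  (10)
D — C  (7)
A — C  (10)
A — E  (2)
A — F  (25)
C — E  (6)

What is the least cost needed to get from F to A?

25

Compare a few routes:
F - A: 25 = 25
F - E - A: 25+2 = 27
Cheapest is F - A at 25.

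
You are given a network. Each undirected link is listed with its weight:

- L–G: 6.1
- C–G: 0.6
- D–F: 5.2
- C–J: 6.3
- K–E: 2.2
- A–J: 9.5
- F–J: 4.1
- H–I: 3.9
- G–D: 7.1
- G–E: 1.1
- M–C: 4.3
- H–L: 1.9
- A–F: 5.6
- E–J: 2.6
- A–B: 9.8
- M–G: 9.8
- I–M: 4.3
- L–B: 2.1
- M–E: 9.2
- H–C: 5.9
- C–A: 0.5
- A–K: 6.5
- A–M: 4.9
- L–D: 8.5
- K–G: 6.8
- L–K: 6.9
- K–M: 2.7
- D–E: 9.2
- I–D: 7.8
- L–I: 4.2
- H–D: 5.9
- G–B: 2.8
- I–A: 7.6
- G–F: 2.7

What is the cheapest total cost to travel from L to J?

8.6

Running Dijkstra from L:
L: 0
H: 1.9  (via L)
B: 2.1  (via L)
I: 4.2  (via L)
G: 4.9  (via B)
C: 5.5  (via G)
A: 6  (via C)
E: 6  (via G)
K: 6.9  (via L)
F: 7.6  (via G)
D: 7.8  (via H)
M: 8.5  (via I)
J: 8.6  (via E)
Shortest route: L → B → G → E → J = 8.6.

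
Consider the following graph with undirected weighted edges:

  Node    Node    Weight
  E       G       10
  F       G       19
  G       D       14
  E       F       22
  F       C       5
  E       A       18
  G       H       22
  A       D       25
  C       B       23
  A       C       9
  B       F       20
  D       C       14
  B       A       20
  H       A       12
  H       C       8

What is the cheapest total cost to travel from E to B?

38

Settle nodes by increasing distance from E:
E: 0
G: 10  (via E)
A: 18  (via E)
F: 22  (via E)
D: 24  (via G)
C: 27  (via A)
H: 30  (via A)
B: 38  (via A)
Shortest route: E → A → B = 38.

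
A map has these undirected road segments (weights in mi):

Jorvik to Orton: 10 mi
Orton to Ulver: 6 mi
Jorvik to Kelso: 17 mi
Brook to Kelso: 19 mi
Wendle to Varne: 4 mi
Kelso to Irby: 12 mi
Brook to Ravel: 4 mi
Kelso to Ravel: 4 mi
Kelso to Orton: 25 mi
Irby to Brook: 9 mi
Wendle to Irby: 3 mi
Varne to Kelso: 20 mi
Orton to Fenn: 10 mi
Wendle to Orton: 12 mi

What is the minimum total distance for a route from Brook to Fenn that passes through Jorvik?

Shortest Brook→Jorvik: Brook → Ravel → Kelso → Jorvik = 25
Shortest Jorvik→Fenn: Jorvik → Orton → Fenn = 20
Total via Jorvik: 25 + 20 = 45 mi.

45 mi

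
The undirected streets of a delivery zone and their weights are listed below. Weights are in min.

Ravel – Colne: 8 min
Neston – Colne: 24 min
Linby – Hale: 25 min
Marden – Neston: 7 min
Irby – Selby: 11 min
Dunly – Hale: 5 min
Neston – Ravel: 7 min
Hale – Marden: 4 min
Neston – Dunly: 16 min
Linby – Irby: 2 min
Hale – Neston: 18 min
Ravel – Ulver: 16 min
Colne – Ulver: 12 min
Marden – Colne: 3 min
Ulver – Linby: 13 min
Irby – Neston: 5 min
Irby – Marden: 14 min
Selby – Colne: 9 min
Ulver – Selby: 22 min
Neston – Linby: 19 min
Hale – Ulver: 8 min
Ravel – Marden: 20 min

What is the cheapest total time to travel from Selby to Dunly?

Shortest distances from Selby:
Selby: 0
Colne: 9  (via Selby)
Irby: 11  (via Selby)
Marden: 12  (via Colne)
Linby: 13  (via Irby)
Hale: 16  (via Marden)
Neston: 16  (via Irby)
Ravel: 17  (via Colne)
Dunly: 21  (via Hale)
Shortest route: Selby–Colne–Marden–Hale–Dunly = 21 min.

21 min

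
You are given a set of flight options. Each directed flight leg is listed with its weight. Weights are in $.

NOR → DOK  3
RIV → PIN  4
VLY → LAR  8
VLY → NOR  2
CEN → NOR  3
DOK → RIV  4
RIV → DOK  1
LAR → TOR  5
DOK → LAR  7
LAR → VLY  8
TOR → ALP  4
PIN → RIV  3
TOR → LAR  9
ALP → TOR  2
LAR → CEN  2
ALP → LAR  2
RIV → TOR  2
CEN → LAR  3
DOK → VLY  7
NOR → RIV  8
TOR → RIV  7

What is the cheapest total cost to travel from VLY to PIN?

Shortest distances from VLY:
VLY: 0
NOR: 2  (via VLY)
DOK: 5  (via NOR)
LAR: 8  (via VLY)
RIV: 9  (via DOK)
CEN: 10  (via LAR)
TOR: 11  (via RIV)
PIN: 13  (via RIV)
Shortest route: VLY → NOR → DOK → RIV → PIN = $13.

$13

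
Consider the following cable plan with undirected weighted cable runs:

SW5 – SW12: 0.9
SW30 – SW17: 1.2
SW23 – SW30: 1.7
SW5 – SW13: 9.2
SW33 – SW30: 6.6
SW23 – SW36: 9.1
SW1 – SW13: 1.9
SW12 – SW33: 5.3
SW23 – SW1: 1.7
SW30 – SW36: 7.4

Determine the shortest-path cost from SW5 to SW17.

Compare a few routes:
SW5 - SW12 - SW33 - SW30 - SW17: 0.9+5.3+6.6+1.2 = 14
SW5 - SW13 - SW1 - SW23 - SW30 - SW17: 9.2+1.9+1.7+1.7+1.2 = 15.7
Cheapest is SW5 - SW12 - SW33 - SW30 - SW17 at 14.

14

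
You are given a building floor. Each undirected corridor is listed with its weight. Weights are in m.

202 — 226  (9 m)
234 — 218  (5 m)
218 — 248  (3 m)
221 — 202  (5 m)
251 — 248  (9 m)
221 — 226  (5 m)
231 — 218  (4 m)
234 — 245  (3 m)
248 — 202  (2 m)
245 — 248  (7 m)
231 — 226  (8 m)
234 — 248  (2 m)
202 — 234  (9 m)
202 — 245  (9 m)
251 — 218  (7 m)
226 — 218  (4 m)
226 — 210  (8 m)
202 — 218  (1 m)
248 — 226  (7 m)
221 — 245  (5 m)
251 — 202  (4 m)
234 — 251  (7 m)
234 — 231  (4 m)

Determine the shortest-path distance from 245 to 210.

Shortest distances from 245:
245: 0
234: 3  (via 245)
221: 5  (via 245)
248: 5  (via 234)
202: 7  (via 248)
231: 7  (via 234)
218: 8  (via 234)
226: 10  (via 221)
251: 10  (via 234)
210: 18  (via 226)
Shortest route: 245–221–226–210 = 18 m.

18 m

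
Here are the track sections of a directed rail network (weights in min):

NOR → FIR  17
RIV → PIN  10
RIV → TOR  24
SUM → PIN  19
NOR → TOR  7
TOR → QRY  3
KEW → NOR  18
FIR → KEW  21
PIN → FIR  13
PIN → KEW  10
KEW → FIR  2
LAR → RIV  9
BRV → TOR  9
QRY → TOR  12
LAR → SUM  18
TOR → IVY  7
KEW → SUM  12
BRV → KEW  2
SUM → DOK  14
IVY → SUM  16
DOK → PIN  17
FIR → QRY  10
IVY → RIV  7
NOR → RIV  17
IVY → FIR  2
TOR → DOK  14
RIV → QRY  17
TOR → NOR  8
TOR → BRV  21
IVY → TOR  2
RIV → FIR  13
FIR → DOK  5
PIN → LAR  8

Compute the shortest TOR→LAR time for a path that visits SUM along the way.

50 min

Best TOR to SUM: TOR–IVY–SUM costing 23
Best SUM to LAR: SUM–PIN–LAR costing 27
Total via SUM: 23 + 27 = 50 min.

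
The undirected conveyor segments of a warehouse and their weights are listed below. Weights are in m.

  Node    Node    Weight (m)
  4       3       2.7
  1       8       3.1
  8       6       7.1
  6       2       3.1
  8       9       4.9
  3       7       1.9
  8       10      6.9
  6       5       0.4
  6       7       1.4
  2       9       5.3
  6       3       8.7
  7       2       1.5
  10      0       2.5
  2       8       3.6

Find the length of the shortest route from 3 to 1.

10.1 m

Enumerating some paths:
3 - 7 - 2 - 8 - 1: 1.9+1.5+3.6+3.1 = 10.1
3 - 7 - 6 - 2 - 8 - 1: 1.9+1.4+3.1+3.6+3.1 = 13.1
The minimum is 10.1 m via 3 - 7 - 2 - 8 - 1.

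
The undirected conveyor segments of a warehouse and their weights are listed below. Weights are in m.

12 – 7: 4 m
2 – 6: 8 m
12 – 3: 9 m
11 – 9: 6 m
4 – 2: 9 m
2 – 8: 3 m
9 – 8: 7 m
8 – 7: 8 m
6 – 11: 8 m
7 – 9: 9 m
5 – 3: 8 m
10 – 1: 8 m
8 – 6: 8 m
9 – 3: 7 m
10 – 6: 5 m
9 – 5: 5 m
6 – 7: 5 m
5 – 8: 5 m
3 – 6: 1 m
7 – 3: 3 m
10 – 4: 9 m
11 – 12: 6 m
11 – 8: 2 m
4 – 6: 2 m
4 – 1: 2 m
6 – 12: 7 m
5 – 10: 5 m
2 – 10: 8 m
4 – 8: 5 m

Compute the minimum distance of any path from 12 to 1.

Shortest distances from 12:
12: 0
7: 4  (via 12)
11: 6  (via 12)
3: 7  (via 7)
6: 7  (via 12)
8: 8  (via 11)
4: 9  (via 6)
1: 11  (via 4)
Shortest route: 12 → 6 → 4 → 1 = 11 m.

11 m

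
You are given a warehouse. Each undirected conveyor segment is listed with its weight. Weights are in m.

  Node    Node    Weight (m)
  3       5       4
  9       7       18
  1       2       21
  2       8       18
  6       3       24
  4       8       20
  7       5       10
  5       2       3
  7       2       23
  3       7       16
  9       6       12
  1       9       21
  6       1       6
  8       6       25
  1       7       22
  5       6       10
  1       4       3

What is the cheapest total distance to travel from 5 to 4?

19 m

Running Dijkstra from 5:
5: 0
2: 3  (via 5)
3: 4  (via 5)
6: 10  (via 5)
7: 10  (via 5)
1: 16  (via 6)
4: 19  (via 1)
Shortest route: 5 → 6 → 1 → 4 = 19 m.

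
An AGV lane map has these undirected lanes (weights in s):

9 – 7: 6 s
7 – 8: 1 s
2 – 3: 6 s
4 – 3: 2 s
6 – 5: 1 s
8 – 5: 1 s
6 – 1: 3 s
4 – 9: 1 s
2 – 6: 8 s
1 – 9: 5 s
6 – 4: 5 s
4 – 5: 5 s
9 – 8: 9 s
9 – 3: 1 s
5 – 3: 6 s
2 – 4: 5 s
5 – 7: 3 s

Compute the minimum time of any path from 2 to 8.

Shortest distances from 2:
2: 0
4: 5  (via 2)
3: 6  (via 2)
9: 6  (via 4)
6: 8  (via 2)
5: 9  (via 6)
8: 10  (via 5)
Shortest route: 2 → 6 → 5 → 8 = 10 s.

10 s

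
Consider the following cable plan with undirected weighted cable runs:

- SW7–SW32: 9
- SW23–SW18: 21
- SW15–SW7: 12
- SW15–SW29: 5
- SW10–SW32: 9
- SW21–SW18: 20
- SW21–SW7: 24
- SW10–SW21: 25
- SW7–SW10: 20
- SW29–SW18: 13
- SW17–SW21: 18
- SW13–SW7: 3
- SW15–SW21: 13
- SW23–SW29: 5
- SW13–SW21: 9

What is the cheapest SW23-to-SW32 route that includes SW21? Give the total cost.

Best SW23 to SW21: SW23 → SW29 → SW15 → SW21 costing 23
Shortest SW21→SW32: SW21 → SW13 → SW7 → SW32 = 21
Total via SW21: 23 + 21 = 44.

44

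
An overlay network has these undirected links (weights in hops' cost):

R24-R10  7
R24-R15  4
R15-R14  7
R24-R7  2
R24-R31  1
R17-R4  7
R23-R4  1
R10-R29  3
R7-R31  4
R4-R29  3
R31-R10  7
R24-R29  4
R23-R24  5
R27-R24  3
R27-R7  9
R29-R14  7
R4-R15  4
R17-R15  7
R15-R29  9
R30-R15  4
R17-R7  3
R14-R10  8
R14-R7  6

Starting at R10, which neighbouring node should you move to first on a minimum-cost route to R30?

Enumerating some paths:
R10–R29–R24–R15–R30: 3+4+4+4 = 15
R10–R29–R4–R15–R30: 3+3+4+4 = 14
R10–R24–R15–R30: 7+4+4 = 15
Cheapest is R10–R29–R4–R15–R30 at 14 hops' cost.
So from R10 the first move is to R29.

R29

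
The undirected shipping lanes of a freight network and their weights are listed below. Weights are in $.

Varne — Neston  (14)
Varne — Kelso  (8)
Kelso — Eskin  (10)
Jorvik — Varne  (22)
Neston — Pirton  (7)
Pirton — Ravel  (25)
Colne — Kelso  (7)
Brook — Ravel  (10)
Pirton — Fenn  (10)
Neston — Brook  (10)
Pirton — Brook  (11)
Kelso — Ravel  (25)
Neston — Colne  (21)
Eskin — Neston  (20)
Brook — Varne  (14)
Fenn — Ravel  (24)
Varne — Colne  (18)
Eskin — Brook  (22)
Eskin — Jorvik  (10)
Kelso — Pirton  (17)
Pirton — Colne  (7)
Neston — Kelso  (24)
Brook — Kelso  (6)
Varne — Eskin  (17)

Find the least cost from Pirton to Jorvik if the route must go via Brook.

$37

Shortest Pirton→Brook: Pirton–Brook = 11
Shortest Brook→Jorvik: Brook–Kelso–Eskin–Jorvik = 26
Total via Brook: 11 + 26 = $37.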